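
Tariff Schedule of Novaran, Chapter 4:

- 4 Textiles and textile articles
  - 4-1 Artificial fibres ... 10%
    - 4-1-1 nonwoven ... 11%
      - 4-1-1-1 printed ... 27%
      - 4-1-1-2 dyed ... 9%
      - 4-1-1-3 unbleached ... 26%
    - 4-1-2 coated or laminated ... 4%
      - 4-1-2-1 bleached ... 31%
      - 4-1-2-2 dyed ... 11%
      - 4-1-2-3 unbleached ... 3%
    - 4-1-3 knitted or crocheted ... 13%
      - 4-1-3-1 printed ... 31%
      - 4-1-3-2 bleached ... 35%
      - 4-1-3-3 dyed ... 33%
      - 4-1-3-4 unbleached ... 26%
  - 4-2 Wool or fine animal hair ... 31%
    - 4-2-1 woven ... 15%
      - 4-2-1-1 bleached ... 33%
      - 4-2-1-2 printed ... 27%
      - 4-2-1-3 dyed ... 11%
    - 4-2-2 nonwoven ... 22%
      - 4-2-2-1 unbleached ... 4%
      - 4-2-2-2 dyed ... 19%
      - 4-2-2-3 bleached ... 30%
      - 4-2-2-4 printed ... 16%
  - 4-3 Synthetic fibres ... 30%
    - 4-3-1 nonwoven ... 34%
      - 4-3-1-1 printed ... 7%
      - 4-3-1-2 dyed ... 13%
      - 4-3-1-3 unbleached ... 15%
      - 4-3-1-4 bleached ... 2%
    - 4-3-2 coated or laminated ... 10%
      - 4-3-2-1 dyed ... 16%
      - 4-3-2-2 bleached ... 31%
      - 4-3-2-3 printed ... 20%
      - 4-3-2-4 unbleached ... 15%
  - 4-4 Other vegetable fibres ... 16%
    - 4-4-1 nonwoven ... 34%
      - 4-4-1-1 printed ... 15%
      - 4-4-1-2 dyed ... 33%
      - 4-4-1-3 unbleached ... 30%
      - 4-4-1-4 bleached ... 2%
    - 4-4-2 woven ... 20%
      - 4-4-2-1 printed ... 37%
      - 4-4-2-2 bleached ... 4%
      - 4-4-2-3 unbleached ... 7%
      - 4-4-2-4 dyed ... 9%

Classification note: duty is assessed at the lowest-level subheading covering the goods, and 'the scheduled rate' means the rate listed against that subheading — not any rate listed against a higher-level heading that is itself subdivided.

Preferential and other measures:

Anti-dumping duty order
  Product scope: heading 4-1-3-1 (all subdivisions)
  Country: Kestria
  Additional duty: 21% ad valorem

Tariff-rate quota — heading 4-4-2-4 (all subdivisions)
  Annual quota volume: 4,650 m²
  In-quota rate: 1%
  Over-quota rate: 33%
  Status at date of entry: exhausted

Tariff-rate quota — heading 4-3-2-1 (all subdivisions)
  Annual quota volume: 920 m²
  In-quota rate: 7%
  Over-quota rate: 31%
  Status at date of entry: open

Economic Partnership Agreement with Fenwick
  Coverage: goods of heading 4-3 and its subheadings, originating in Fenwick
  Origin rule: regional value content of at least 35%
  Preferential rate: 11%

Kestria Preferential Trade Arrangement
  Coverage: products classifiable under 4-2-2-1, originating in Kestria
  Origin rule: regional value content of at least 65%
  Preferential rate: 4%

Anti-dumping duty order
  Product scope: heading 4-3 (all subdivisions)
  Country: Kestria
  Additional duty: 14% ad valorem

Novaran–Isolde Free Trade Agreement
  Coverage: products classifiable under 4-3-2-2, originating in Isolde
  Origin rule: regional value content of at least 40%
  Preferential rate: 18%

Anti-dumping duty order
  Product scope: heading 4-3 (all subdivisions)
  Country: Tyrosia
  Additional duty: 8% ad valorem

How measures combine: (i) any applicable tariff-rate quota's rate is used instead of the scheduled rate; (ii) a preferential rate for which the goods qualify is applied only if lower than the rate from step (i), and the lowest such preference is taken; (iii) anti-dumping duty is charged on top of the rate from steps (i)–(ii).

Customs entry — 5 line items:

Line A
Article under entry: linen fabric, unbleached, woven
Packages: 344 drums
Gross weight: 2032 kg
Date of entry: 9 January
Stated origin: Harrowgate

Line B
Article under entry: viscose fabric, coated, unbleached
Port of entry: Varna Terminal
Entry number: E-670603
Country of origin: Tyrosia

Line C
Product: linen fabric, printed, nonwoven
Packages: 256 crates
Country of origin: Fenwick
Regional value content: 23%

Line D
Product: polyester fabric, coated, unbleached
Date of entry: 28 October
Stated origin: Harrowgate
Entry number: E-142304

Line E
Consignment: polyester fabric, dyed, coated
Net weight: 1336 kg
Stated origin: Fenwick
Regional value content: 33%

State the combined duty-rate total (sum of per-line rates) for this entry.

47%

Line A: linen → 4-4; woven → 4-4-2; unbleached → 4-4-2-3. Scheduled 7%. No special measure applies. → 7%.
Line B: viscose → 4-1; coated → 4-1-2; unbleached → 4-1-2-3. Scheduled 3%. No special measure applies. → 3%.
Line C: linen → 4-4; nonwoven → 4-4-1; printed → 4-4-1-1. Scheduled 15%. Fenwick agreement on 4-3: 4-4-1-1 not covered. → 15%.
Line D: polyester → 4-3; coated → 4-3-2; unbleached → 4-3-2-4. Scheduled 15%. No special measure applies. → 15%.
Line E: polyester → 4-3; coated → 4-3-2; dyed → 4-3-2-1. Scheduled 16%. quota on 4-3-2-1 open → in-quota 7%; Fenwick agreement on 4-3: RVC < 35%. → 7%.
Sum: 7% + 3% + 15% + 15% + 7% = 47%.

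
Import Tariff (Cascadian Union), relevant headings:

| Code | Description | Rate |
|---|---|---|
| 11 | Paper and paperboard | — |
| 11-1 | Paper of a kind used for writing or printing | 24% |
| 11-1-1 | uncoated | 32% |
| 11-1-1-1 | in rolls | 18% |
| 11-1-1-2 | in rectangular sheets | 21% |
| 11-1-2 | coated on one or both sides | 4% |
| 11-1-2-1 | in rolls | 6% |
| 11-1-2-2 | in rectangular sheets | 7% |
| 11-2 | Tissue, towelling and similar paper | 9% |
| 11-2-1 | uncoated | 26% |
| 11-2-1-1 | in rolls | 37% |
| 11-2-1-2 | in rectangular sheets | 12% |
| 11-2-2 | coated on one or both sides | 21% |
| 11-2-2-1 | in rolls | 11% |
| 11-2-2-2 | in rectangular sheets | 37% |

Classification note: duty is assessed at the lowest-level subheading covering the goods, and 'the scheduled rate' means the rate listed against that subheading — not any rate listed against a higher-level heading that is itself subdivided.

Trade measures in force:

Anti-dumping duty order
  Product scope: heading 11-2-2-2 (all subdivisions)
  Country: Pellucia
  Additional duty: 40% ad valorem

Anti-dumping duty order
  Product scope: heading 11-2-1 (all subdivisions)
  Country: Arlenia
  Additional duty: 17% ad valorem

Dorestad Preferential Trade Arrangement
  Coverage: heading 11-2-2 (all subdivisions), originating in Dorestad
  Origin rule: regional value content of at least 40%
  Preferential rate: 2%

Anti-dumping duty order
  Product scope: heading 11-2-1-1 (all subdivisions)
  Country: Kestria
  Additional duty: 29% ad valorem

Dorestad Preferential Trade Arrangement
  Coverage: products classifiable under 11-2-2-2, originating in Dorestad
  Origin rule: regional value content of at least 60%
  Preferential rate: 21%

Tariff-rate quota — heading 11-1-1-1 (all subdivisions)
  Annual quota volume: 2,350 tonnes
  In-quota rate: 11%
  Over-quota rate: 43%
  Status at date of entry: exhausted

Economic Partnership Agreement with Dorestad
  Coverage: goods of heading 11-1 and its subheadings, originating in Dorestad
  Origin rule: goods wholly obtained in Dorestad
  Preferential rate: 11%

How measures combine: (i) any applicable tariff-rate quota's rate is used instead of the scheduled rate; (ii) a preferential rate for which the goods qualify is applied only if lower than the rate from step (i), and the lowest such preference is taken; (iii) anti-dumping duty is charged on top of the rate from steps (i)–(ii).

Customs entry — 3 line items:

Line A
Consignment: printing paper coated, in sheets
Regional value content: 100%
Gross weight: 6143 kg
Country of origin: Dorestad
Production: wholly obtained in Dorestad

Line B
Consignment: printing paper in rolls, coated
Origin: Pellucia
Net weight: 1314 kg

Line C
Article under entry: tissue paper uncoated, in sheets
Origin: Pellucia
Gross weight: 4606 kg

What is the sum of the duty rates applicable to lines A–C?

25%

Line A: printing paper → 11-1; coated → 11-1-2; in sheets → 11-1-2-2. Scheduled 7%. Dorestad agreement on 11-2-2: 11-1-2-2 not covered; Dorestad agreement on 11-2-2-2: 11-1-2-2 not covered; Dorestad agreement on 11-1: wholly obtained → 11% available; preference 11% not lower than 7% → no reduction. → 7%.
Line B: printing paper → 11-1; coated → 11-1-2; in rolls → 11-1-2-1. Scheduled 6%. No special measure applies. → 6%.
Line C: tissue paper → 11-2; uncoated → 11-2-1; in sheets → 11-2-1-2. Scheduled 12%. No special measure applies. → 12%.
Sum: 7% + 6% + 12% = 25%.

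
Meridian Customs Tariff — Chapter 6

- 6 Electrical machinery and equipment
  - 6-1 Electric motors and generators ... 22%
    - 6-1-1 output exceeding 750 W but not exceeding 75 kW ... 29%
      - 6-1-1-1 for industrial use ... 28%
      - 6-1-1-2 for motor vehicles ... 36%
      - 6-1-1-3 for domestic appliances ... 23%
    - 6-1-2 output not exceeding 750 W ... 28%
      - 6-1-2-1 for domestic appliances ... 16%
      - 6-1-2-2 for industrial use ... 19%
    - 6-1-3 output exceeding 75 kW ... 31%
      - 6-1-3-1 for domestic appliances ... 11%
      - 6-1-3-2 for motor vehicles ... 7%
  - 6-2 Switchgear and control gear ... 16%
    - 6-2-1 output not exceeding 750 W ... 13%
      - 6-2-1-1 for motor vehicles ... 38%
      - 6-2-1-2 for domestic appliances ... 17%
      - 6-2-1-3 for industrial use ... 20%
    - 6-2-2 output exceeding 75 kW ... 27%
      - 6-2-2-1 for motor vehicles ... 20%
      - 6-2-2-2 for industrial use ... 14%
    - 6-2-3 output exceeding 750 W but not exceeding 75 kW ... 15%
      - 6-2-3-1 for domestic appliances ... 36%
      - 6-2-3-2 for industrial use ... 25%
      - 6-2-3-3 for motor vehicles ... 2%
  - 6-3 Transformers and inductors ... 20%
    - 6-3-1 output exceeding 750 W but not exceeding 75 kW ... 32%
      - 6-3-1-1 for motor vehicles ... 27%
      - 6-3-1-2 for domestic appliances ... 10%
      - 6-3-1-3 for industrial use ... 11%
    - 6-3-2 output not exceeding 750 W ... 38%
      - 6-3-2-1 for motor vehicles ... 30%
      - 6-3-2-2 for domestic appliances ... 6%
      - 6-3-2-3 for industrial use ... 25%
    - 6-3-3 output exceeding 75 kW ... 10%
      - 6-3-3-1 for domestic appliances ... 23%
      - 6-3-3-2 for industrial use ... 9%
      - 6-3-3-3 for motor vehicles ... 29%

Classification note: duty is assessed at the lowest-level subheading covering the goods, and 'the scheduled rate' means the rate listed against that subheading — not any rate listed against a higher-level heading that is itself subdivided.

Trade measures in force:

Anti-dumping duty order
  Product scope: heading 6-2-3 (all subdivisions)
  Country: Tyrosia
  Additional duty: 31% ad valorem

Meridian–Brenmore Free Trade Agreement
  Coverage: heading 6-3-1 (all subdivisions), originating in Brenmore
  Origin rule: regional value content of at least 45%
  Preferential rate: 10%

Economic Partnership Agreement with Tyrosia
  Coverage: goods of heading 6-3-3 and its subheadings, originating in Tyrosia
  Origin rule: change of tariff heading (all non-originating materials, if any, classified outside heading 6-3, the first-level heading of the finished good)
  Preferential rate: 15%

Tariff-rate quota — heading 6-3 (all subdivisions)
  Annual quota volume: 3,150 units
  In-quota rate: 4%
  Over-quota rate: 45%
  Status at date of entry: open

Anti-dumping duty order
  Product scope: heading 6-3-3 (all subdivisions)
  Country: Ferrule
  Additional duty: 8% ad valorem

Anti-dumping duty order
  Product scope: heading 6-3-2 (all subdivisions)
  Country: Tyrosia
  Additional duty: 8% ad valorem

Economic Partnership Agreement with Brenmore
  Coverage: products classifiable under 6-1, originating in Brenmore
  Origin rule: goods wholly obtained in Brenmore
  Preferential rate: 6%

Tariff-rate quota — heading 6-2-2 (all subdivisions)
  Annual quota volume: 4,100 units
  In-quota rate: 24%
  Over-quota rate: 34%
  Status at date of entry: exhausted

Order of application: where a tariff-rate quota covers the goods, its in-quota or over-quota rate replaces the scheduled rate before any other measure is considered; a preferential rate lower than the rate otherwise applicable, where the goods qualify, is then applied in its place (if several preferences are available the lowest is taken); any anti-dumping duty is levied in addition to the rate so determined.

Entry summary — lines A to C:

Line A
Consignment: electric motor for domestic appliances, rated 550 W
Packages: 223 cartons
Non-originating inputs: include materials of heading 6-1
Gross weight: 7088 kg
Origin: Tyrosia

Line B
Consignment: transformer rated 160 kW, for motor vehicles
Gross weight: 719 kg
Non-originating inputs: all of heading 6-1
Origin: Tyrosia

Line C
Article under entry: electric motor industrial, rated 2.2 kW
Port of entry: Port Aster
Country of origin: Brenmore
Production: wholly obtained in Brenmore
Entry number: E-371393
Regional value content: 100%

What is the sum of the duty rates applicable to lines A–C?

26%

Line A: electric motor → 6-1; rated 550 W → 6-1-2; for domestic appliances → 6-1-2-1. Scheduled 16%. Tyrosia agreement on 6-3-3: 6-1-2-1 not covered. → 16%.
Line B: transformer → 6-3; rated 160 kW → 6-3-3; for motor vehicles → 6-3-3-3. Scheduled 29%. quota on 6-3 open → in-quota 4%; Tyrosia agreement on 6-3-3: CTH met → 15% available; preference 15% not lower than 4% → no reduction. → 4%.
Line C: electric motor → 6-1; rated 2.2 kW → 6-1-1; industrial → 6-1-1-1. Scheduled 28%. Brenmore agreement on 6-3-1: 6-1-1-1 not covered; Brenmore agreement on 6-1: wholly obtained → 6% available; preferential 6%. → 6%.
Sum: 16% + 4% + 6% = 26%.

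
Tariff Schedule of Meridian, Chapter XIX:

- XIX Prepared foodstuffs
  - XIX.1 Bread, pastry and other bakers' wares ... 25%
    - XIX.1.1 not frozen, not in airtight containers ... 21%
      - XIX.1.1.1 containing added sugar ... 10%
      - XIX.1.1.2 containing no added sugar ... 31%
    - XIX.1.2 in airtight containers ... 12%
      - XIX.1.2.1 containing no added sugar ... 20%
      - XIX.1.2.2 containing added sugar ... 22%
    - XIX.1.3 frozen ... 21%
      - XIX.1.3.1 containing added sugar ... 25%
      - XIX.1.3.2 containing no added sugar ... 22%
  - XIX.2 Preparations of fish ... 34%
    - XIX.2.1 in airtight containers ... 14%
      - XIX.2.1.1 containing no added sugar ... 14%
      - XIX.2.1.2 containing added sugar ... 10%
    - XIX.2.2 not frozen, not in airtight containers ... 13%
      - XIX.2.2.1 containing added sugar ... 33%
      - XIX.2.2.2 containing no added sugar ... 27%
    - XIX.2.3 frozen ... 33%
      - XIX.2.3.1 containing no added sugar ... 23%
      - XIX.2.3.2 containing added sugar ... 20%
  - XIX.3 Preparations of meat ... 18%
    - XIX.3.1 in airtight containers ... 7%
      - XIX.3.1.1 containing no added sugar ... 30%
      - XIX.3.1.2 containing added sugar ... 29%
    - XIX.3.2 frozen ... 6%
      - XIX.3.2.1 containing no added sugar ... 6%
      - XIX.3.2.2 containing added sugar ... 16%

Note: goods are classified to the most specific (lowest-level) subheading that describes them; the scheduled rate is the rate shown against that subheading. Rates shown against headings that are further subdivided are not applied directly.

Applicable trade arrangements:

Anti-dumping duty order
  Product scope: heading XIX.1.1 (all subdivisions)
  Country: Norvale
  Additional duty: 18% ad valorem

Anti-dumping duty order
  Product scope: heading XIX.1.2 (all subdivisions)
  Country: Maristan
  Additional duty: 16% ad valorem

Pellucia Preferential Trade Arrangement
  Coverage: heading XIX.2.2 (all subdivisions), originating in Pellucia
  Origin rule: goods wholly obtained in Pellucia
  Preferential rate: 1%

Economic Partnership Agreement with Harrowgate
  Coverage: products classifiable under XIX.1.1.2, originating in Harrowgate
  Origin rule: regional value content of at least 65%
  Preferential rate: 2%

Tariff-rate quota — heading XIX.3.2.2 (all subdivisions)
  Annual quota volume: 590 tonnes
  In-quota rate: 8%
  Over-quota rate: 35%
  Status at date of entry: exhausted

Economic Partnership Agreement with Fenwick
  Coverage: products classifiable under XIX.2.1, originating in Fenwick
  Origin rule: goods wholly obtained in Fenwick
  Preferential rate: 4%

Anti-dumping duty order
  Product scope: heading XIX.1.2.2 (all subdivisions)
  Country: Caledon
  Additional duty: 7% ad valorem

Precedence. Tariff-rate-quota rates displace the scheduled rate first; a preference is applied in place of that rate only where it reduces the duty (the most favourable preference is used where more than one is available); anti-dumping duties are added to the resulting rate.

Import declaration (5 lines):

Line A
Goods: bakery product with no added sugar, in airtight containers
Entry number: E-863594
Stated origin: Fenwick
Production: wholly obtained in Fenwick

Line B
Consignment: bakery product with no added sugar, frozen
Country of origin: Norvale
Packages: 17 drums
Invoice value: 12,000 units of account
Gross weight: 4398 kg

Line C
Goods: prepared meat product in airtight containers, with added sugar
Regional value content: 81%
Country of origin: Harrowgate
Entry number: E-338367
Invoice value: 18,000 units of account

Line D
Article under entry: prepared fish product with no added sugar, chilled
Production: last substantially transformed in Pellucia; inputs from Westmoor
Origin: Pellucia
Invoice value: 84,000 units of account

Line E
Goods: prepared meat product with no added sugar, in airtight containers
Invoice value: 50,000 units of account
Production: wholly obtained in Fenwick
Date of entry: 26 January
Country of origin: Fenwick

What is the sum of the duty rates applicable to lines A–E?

Line A: bakery product → XIX.1; in airtight containers → XIX.1.2; with no added sugar → XIX.1.2.1. Scheduled 20%. Fenwick agreement on XIX.2.1: XIX.1.2.1 not covered. → 20%.
Line B: bakery product → XIX.1; frozen → XIX.1.3; with no added sugar → XIX.1.3.2. Scheduled 22%. No special measure applies. → 22%.
Line C: prepared meat product → XIX.3; in airtight containers → XIX.3.1; with added sugar → XIX.3.1.2. Scheduled 29%. Harrowgate agreement on XIX.1.1.2: XIX.3.1.2 not covered. → 29%.
Line D: prepared fish product → XIX.2; chilled → XIX.2.2; with no added sugar → XIX.2.2.2. Scheduled 27%. Pellucia agreement on XIX.2.2: not wholly obtained. → 27%.
Line E: prepared meat product → XIX.3; in airtight containers → XIX.3.1; with no added sugar → XIX.3.1.1. Scheduled 30%. Fenwick agreement on XIX.2.1: XIX.3.1.1 not covered. → 30%.
Sum: 20% + 22% + 29% + 27% + 30% = 128%.

128%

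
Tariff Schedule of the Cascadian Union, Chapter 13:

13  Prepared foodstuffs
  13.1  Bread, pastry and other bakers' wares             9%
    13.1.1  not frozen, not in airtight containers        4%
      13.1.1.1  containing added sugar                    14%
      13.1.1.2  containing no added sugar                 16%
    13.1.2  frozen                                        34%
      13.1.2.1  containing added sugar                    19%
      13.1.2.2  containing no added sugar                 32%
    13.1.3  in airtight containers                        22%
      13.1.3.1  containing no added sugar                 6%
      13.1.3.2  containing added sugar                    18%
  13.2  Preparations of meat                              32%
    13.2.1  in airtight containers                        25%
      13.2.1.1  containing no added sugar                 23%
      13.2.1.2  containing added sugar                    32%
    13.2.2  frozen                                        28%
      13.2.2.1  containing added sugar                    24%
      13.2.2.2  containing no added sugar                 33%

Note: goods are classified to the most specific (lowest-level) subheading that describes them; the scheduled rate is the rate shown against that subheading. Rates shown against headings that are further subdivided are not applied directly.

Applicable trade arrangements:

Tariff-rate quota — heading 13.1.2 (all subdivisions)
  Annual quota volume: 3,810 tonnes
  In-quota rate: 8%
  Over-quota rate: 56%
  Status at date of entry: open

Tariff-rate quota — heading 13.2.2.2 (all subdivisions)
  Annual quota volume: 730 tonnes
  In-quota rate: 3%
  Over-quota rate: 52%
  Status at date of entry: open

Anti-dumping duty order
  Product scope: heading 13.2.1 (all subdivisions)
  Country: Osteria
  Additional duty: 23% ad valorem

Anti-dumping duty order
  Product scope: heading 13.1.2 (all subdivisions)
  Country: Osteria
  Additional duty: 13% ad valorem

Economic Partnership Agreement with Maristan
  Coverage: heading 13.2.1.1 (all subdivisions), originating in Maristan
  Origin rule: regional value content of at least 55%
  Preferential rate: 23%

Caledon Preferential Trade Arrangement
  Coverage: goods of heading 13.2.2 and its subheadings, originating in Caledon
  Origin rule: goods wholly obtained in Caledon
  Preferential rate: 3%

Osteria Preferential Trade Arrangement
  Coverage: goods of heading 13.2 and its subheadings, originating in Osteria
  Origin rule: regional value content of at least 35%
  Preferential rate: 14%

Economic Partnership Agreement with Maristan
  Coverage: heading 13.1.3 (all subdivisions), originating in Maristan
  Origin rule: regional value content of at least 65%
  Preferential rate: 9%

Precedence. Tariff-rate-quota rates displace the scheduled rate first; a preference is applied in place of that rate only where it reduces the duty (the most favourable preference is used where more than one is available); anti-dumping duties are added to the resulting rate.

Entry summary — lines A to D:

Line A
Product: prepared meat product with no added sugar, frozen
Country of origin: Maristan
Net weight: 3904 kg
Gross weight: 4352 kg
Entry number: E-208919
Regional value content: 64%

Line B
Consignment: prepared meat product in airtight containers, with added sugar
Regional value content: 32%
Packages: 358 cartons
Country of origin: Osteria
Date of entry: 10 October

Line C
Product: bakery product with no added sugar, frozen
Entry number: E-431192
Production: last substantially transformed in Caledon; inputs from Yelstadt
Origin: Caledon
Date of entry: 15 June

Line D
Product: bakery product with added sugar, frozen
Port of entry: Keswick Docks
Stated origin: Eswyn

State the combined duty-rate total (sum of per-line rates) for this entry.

74%

Line A: prepared meat product → 13.2; frozen → 13.2.2; with no added sugar → 13.2.2.2. Scheduled 33%. quota on 13.2.2.2 open → in-quota 3%; Maristan agreement on 13.2.1.1: 13.2.2.2 not covered; Maristan agreement on 13.1.3: 13.2.2.2 not covered. → 3%.
Line B: prepared meat product → 13.2; in airtight containers → 13.2.1; with added sugar → 13.2.1.2. Scheduled 32%. Osteria agreement on 13.2: RVC < 35%; anti-dumping (Osteria, 13.2.1): +23%; total 32% + 23% = 55%. → 55%.
Line C: bakery product → 13.1; frozen → 13.1.2; with no added sugar → 13.1.2.2. Scheduled 32%. quota on 13.1.2 open → in-quota 8%; Caledon agreement on 13.2.2: 13.1.2.2 not covered. → 8%.
Line D: bakery product → 13.1; frozen → 13.1.2; with added sugar → 13.1.2.1. Scheduled 19%. quota on 13.1.2 open → in-quota 8%. → 8%.
Sum: 3% + 55% + 8% + 8% = 74%.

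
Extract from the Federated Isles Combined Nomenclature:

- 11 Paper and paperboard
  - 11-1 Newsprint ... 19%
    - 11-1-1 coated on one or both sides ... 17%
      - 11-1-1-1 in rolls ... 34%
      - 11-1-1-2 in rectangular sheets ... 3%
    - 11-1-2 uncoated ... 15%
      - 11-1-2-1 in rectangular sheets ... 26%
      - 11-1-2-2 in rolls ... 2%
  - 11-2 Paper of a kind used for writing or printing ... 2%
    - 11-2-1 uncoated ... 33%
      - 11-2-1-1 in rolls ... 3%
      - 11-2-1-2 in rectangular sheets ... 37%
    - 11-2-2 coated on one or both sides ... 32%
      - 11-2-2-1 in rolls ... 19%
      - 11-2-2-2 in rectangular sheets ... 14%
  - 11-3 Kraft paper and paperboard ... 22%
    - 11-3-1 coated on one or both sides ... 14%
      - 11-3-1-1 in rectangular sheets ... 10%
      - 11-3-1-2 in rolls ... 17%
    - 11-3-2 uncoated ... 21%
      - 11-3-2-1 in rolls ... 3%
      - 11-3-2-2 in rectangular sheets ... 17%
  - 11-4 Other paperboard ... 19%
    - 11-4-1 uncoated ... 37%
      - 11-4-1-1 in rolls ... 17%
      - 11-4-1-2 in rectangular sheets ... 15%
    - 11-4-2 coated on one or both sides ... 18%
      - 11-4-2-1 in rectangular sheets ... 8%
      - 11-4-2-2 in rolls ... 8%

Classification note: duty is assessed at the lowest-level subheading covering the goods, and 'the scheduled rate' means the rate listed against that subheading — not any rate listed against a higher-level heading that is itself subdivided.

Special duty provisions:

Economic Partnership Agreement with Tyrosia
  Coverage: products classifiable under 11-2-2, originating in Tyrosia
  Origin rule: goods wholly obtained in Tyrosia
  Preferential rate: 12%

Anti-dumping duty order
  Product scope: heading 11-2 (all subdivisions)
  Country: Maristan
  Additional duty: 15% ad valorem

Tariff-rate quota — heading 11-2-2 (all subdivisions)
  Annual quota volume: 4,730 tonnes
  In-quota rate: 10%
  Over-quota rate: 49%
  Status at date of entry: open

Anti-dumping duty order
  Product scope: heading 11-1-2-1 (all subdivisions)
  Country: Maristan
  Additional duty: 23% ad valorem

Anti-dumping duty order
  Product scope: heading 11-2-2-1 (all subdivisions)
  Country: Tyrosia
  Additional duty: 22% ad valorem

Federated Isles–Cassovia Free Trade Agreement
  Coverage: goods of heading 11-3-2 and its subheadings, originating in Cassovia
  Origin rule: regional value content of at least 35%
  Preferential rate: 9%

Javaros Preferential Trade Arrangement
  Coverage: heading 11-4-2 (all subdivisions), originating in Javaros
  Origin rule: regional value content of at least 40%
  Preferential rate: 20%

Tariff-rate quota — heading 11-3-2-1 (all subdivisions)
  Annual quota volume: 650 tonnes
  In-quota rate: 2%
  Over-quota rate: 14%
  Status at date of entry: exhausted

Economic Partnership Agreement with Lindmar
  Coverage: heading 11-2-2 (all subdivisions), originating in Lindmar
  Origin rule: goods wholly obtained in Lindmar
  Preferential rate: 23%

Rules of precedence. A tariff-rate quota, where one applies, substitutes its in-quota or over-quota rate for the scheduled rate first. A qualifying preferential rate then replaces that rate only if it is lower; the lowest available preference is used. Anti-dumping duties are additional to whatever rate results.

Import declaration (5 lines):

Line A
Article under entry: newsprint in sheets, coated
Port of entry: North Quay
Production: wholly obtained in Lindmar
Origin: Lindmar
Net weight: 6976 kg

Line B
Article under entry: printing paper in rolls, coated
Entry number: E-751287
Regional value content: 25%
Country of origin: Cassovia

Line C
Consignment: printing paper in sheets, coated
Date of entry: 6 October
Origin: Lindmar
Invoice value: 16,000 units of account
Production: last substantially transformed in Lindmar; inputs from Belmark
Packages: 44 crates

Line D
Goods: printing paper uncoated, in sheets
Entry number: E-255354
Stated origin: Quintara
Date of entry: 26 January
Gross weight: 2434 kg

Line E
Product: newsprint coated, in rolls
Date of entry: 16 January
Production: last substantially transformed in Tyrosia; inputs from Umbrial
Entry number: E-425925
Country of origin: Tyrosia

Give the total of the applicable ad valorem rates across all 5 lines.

Line A: newsprint → 11-1; coated → 11-1-1; in sheets → 11-1-1-2. Scheduled 3%. Lindmar agreement on 11-2-2: 11-1-1-2 not covered. → 3%.
Line B: printing paper → 11-2; coated → 11-2-2; in rolls → 11-2-2-1. Scheduled 19%. quota on 11-2-2 open → in-quota 10%; Cassovia agreement on 11-3-2: 11-2-2-1 not covered. → 10%.
Line C: printing paper → 11-2; coated → 11-2-2; in sheets → 11-2-2-2. Scheduled 14%. quota on 11-2-2 open → in-quota 10%; Lindmar agreement on 11-2-2: not wholly obtained. → 10%.
Line D: printing paper → 11-2; uncoated → 11-2-1; in sheets → 11-2-1-2. Scheduled 37%. No special measure applies. → 37%.
Line E: newsprint → 11-1; coated → 11-1-1; in rolls → 11-1-1-1. Scheduled 34%. Tyrosia agreement on 11-2-2: 11-1-1-1 not covered. → 34%.
Sum: 3% + 10% + 10% + 37% + 34% = 94%.

94%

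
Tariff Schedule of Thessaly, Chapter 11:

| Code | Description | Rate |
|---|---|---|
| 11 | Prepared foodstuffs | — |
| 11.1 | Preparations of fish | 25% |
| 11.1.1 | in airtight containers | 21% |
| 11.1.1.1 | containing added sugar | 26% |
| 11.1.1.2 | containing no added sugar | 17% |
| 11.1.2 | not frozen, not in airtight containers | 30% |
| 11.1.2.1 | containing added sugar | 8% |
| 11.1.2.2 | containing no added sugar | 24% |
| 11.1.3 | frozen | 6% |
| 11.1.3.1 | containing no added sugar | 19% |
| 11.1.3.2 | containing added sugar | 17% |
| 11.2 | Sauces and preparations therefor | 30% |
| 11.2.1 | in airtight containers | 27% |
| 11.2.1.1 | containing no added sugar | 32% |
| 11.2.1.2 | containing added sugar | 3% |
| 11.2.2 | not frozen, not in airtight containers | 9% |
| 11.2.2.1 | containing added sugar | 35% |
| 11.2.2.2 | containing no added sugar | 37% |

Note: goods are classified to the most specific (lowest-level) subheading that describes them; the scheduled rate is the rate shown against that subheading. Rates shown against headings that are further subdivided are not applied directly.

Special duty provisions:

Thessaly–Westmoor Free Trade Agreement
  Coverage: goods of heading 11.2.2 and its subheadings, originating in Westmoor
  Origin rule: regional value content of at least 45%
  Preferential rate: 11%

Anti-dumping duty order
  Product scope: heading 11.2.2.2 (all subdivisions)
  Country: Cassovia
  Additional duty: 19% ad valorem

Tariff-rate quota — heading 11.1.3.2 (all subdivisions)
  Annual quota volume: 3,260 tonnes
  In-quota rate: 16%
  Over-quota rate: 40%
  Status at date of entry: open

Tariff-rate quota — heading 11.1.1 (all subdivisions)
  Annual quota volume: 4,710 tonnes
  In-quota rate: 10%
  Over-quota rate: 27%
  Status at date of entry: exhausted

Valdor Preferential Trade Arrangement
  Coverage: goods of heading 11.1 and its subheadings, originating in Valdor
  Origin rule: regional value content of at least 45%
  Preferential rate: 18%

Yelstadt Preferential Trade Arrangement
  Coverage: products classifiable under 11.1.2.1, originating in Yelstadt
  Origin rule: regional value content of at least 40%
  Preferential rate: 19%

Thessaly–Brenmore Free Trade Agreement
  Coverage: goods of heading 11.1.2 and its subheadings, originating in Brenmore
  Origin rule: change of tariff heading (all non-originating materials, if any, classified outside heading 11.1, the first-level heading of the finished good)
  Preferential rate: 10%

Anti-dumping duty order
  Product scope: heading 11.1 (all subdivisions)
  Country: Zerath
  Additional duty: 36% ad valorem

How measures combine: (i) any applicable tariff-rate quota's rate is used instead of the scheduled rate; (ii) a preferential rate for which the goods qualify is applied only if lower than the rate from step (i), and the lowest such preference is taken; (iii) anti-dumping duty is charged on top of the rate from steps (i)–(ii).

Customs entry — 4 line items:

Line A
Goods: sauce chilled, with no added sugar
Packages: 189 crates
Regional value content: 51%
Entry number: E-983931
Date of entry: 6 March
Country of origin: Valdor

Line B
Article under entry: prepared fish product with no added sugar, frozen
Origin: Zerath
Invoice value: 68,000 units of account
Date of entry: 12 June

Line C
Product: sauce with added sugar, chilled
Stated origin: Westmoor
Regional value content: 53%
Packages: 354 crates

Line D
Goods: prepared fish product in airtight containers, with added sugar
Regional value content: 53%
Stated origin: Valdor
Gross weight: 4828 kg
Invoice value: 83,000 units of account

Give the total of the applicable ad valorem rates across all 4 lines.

121%

Line A: sauce → 11.2; chilled → 11.2.2; with no added sugar → 11.2.2.2. Scheduled 37%. Valdor agreement on 11.1: 11.2.2.2 not covered. → 37%.
Line B: prepared fish product → 11.1; frozen → 11.1.3; with no added sugar → 11.1.3.1. Scheduled 19%. anti-dumping (Zerath, 11.1): +36%; total 19% + 36% = 55%. → 55%.
Line C: sauce → 11.2; chilled → 11.2.2; with added sugar → 11.2.2.1. Scheduled 35%. Westmoor agreement on 11.2.2: RVC ≥ 45% → 11% available; preferential 11%. → 11%.
Line D: prepared fish product → 11.1; in airtight containers → 11.1.1; with added sugar → 11.1.1.1. Scheduled 26%. quota on 11.1.1 exhausted → over-quota 27%; Valdor agreement on 11.1: RVC ≥ 45% → 18% available; preferential 18%. → 18%.
Sum: 37% + 55% + 11% + 18% = 121%.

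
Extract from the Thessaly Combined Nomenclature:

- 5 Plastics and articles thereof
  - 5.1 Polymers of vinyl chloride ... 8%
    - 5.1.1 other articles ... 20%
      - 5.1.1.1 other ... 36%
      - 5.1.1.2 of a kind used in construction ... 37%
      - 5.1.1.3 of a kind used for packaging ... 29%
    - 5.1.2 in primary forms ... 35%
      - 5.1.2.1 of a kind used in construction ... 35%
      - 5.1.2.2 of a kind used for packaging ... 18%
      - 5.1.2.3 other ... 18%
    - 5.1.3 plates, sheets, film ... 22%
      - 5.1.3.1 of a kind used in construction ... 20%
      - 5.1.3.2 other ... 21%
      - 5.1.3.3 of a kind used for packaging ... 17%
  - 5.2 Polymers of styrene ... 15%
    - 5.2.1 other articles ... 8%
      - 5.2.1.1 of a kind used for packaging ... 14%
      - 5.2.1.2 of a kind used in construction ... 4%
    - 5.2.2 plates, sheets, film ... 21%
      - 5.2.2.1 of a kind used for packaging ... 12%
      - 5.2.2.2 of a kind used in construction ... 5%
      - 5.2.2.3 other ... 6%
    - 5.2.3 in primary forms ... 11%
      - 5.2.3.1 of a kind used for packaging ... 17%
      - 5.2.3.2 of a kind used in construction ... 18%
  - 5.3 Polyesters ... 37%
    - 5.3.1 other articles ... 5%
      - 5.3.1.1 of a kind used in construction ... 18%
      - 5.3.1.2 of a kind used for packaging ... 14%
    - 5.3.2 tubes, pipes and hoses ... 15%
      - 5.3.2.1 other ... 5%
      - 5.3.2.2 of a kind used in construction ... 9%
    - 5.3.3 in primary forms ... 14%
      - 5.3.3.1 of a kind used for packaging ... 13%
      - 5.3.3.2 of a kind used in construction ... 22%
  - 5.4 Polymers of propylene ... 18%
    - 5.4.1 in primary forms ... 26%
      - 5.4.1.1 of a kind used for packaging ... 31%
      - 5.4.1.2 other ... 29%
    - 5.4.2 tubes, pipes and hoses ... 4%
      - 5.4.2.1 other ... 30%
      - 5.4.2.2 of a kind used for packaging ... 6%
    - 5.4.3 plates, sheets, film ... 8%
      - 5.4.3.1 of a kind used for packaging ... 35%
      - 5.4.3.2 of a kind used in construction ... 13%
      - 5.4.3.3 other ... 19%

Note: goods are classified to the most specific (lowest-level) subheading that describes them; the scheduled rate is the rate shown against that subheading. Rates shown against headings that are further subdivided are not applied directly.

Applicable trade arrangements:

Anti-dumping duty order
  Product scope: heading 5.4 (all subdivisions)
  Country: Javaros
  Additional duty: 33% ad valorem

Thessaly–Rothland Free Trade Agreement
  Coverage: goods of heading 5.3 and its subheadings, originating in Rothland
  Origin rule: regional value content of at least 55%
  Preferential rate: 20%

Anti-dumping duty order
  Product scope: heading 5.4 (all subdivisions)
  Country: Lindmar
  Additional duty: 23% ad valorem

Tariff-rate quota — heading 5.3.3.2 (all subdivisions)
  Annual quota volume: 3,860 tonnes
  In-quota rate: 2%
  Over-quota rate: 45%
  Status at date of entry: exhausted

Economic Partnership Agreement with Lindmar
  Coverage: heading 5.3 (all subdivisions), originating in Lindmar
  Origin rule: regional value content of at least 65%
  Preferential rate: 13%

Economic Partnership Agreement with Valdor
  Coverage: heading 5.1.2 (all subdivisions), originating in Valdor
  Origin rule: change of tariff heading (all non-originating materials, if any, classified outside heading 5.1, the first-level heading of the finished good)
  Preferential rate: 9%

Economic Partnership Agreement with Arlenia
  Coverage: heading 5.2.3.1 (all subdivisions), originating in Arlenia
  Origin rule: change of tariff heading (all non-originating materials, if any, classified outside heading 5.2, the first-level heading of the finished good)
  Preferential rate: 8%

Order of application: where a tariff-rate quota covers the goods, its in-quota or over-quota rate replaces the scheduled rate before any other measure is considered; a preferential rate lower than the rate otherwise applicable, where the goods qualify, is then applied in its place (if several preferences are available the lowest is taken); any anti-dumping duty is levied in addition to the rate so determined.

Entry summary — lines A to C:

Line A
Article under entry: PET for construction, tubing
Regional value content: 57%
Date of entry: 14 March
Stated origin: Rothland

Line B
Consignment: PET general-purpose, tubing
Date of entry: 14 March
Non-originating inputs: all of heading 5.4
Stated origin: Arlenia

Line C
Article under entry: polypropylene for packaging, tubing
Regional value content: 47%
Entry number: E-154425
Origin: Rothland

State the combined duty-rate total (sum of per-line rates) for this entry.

20%

Line A: PET → 5.3; tubing → 5.3.2; for construction → 5.3.2.2. Scheduled 9%. Rothland agreement on 5.3: RVC ≥ 55% → 20% available; preference 20% not lower than 9% → no reduction. → 9%.
Line B: PET → 5.3; tubing → 5.3.2; general-purpose → 5.3.2.1. Scheduled 5%. Arlenia agreement on 5.2.3.1: 5.3.2.1 not covered. → 5%.
Line C: polypropylene → 5.4; tubing → 5.4.2; for packaging → 5.4.2.2. Scheduled 6%. Rothland agreement on 5.3: 5.4.2.2 not covered. → 6%.
Sum: 9% + 5% + 6% = 20%.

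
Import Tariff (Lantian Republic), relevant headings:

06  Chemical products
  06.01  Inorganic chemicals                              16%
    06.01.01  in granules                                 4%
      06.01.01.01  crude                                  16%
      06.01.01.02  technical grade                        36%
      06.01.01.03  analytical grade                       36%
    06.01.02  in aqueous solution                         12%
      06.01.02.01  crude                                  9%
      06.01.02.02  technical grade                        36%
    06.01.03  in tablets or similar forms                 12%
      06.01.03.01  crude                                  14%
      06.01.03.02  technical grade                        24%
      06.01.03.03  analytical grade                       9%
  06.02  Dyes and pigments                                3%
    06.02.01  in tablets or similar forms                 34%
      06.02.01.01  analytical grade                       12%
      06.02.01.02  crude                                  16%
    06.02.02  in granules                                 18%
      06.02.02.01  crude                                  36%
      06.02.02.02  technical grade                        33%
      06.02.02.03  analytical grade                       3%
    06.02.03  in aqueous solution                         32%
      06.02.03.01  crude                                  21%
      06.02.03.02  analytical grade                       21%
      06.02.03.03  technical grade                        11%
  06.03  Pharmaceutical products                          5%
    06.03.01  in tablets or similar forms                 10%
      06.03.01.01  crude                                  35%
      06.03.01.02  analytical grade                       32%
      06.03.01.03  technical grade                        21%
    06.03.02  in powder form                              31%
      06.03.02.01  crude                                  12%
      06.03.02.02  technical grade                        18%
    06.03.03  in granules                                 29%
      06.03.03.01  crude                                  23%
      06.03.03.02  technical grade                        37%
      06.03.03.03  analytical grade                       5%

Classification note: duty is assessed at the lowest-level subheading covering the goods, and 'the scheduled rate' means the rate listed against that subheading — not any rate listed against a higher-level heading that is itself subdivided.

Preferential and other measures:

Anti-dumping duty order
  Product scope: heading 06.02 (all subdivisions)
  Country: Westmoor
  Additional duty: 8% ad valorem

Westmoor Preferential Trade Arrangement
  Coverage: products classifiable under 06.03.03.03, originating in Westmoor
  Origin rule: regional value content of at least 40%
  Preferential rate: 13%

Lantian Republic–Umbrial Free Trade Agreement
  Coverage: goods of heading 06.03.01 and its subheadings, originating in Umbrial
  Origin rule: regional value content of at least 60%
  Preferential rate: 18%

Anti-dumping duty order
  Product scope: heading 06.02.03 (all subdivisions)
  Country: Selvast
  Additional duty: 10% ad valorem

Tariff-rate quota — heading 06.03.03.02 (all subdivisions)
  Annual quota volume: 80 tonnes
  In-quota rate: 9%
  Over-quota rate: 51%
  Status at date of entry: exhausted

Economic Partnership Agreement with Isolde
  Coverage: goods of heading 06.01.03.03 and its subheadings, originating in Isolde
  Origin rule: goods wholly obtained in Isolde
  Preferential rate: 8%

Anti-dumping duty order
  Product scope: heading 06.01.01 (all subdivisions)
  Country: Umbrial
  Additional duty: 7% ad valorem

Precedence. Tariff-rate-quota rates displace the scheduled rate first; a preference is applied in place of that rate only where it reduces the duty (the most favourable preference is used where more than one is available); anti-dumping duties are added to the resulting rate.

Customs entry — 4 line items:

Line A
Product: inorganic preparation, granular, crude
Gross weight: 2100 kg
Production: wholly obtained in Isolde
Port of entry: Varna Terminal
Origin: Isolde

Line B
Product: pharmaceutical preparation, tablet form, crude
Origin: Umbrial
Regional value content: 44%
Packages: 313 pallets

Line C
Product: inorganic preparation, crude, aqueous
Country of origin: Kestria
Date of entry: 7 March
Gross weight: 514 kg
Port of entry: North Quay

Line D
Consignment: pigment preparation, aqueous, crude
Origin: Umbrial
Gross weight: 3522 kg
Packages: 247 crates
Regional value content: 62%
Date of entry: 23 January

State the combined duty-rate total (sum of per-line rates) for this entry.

81%

Line A: inorganic → 06.01; granular → 06.01.01; crude → 06.01.01.01. Scheduled 16%. Isolde agreement on 06.01.03.03: 06.01.01.01 not covered. → 16%.
Line B: pharmaceutical → 06.03; tablet form → 06.03.01; crude → 06.03.01.01. Scheduled 35%. Umbrial agreement on 06.03.01: RVC < 60%. → 35%.
Line C: inorganic → 06.01; aqueous → 06.01.02; crude → 06.01.02.01. Scheduled 9%. No special measure applies. → 9%.
Line D: pigment → 06.02; aqueous → 06.02.03; crude → 06.02.03.01. Scheduled 21%. Umbrial agreement on 06.03.01: 06.02.03.01 not covered. → 21%.
Sum: 16% + 35% + 9% + 21% = 81%.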